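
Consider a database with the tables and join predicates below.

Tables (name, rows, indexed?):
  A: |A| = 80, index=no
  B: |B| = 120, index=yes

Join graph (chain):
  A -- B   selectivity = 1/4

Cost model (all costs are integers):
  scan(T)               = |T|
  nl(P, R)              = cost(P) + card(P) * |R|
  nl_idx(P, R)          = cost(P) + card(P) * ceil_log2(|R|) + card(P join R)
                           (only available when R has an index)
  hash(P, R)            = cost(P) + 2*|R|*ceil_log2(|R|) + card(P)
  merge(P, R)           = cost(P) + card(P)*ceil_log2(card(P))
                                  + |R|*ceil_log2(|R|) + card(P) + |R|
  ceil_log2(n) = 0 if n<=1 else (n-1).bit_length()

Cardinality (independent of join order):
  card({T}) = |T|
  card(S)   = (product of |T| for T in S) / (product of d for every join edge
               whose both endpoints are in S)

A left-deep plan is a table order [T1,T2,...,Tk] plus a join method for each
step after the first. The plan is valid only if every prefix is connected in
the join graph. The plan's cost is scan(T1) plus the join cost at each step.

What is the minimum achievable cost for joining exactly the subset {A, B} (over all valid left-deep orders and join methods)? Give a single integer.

1360

Selinger DP over subsets of {A,B}:
  {A}: scan cost=80, card=80
  {B}: scan cost=120, card=120
  {AB}: card=2400; try (A,hash)→1360, (B,merge)→1680, (A,merge)→1720, (B,hash)→1840, (B,nl_idx)→3040, (B,nl)→9680 …(+1); best=1360 via (A,hash)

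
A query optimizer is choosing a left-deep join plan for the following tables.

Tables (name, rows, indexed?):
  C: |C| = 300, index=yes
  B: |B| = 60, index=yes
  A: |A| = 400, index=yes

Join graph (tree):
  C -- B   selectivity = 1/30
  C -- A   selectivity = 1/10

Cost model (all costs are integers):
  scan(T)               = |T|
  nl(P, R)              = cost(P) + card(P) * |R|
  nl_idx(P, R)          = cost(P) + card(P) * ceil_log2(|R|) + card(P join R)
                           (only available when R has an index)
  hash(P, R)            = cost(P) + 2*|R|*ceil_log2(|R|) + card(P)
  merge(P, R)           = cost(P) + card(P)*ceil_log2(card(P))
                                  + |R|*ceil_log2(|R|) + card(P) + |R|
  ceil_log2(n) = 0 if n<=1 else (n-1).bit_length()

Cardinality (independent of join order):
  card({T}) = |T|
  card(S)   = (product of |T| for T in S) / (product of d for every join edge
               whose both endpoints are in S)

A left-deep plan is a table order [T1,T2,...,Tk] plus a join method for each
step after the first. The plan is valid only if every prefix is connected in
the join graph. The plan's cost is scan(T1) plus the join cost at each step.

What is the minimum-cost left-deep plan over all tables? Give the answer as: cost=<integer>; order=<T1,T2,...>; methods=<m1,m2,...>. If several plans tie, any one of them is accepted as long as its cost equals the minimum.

Selinger DP (subsets sized 1..n):
  {C}: scan cost=300, card=300
  {B}: scan cost=60, card=60
  {A}: scan cost=400, card=400
  {BC}: card=600; try (C,nl_idx)→1200, (B,hash)→1320, (B,nl_idx)→2700, (C,merge)→3480, (B,merge)→3720, (C,hash)→5520 …(+2); best=1200 via (C,nl_idx)
  {AC}: card=12000; try (C,hash)→6200, (A,merge)→7300, (C,merge)→7400, (A,hash)→7800, (A,nl_idx)→15000, (C,nl_idx)→16000 …(+2); best=6200 via (C,hash)
  {ABC}: card=24000; try (A,hash)→9000, (A,merge)→11800, (B,hash)→18920, (A,nl_idx)→30600, (B,nl_idx)→102200, (B,merge)→186620 …(+2); best=9000 via (A,hash)

cost=9000; order=B,C,A; methods=nl_idx,hash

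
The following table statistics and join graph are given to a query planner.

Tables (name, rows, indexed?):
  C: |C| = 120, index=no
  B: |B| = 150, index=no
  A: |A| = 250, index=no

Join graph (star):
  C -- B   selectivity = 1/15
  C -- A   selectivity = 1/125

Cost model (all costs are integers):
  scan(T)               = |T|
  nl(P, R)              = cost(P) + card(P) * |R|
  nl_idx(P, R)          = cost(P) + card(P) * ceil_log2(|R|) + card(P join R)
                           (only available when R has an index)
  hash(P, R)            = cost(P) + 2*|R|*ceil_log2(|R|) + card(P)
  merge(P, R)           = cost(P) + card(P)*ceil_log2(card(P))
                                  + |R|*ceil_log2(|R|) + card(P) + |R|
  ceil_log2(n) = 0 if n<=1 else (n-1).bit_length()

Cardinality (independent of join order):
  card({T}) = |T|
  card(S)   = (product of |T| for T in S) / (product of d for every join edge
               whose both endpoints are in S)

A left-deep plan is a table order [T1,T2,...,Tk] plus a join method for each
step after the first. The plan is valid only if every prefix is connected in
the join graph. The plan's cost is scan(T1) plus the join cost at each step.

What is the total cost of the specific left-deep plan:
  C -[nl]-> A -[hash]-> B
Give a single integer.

step 1: scan C: cost=120, card=120
step 2: join A via nl
    card(P join A) = 120*250/(125) = 240
    cost = 120 + 120*250 = 30120
step 3: join B via hash
    card(P join B) = 240*150/(15) = 2400
    cost = 30120 + 2*150*8 + 240 = 32760

32760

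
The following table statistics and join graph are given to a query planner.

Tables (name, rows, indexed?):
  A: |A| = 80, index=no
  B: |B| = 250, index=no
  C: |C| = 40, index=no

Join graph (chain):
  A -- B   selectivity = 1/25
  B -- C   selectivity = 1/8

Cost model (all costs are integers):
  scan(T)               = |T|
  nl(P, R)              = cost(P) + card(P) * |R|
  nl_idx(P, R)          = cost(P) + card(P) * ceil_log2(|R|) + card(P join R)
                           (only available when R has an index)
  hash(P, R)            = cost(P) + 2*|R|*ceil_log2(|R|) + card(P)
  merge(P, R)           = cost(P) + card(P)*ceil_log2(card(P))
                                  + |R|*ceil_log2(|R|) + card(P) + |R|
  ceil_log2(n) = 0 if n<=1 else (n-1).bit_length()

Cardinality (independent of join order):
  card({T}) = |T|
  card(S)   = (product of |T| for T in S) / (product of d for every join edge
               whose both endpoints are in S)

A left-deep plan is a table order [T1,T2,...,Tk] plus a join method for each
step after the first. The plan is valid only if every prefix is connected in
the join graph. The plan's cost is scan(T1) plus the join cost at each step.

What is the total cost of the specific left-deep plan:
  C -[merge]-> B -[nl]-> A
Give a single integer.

102570

step 1: scan C: cost=40, card=40
step 2: join B via merge
    card(P join B) = 40*250/(8) = 1250
    cost = 40 + 40*6 + 250*8 + 40 + 250 = 2570
step 3: join A via nl
    card(P join A) = 1250*80/(25) = 4000
    cost = 2570 + 1250*80 = 102570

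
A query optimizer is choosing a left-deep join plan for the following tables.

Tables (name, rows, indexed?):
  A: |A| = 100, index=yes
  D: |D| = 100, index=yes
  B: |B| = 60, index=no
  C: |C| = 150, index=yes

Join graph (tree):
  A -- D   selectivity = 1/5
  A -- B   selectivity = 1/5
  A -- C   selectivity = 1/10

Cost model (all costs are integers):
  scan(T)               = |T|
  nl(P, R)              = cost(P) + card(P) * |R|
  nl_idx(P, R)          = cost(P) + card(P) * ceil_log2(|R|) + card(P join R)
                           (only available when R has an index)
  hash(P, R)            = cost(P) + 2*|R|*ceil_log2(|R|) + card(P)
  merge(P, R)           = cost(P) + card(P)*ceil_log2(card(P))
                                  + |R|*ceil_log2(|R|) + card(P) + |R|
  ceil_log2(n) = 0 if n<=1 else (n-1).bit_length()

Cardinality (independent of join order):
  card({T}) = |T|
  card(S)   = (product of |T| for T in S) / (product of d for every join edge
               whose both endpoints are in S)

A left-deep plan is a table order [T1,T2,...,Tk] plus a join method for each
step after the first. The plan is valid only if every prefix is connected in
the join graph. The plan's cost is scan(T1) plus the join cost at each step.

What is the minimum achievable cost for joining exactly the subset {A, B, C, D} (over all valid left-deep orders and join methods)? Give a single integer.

23320

Selinger DP over subsets of {A,B,C,D}:
  {A}: scan cost=100, card=100
  {D}: scan cost=100, card=100
  {B}: scan cost=60, card=60
  {C}: scan cost=150, card=150
  {AD}: card=2000; try (D,hash)→1600, (A,hash)→1600, (D,merge)→1700, (A,merge)→1700, (D,nl_idx)→2800, (A,nl_idx)→2800 …(+2); best=1600 via (D,hash)
  {AB}: card=1200; try (B,hash)→920, (A,merge)→1280, (B,merge)→1320, (A,hash)→1520, (A,nl_idx)→1680, (A,nl)→6060 …(+1); best=920 via (B,hash)
  {AC}: card=1500; try (A,hash)→1700, (C,merge)→2250, (A,merge)→2300, (C,nl_idx)→2400, (C,hash)→2600, (A,nl_idx)→2700 …(+2); best=1700 via (A,hash)
  {ABD}: card=24000; try (D,hash)→3520, (B,hash)→4320, (D,merge)→16120, (B,merge)→26020, (D,nl_idx)→33320, (D,nl)→120920 …(+1); best=3520 via (D,hash)
  {ACD}: card=30000; try (D,hash)→4600, (C,hash)→6000, (D,merge)→20500, (C,merge)→26950, (D,nl_idx)→42200, (C,nl_idx)→47600 …(+2); best=4600 via (D,hash)
  {ABC}: card=18000; try (B,hash)→3920, (C,hash)→4520, (C,merge)→16670, (B,merge)→20120, (C,nl_idx)→28520, (B,nl)→91700 …(+1); best=3920 via (B,hash)
  {ABCD}: card=360000; try (D,hash)→23320, (C,hash)→29920, (B,hash)→35320, (D,merge)→292720, (C,merge)→388870, (B,merge)→485020 …(+5); best=23320 via (D,hash)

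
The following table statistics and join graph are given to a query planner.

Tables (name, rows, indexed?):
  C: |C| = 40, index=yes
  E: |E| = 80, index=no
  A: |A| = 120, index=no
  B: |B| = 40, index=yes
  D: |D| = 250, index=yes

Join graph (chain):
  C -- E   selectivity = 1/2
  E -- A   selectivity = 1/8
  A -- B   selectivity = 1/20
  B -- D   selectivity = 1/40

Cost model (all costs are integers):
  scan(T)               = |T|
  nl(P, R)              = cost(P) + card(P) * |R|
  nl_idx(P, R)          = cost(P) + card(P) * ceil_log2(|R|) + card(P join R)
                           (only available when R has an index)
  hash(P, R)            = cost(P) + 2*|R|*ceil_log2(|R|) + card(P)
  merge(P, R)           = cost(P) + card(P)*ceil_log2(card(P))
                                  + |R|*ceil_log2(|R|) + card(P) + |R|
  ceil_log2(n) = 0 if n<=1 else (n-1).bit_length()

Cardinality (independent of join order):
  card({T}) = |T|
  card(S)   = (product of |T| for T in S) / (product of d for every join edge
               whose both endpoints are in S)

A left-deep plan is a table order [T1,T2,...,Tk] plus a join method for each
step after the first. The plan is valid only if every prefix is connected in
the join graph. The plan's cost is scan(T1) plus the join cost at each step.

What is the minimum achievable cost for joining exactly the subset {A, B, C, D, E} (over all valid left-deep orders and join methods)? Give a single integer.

20640

Selinger DP over subsets of {A,B,C,D,E}:
  {C}: scan cost=40, card=40
  {E}: scan cost=80, card=80
  {A}: scan cost=120, card=120
  {B}: scan cost=40, card=40
  {D}: scan cost=250, card=250
  {CE}: card=1600; try (C,hash)→640, (E,merge)→960, (C,merge)→1000, (E,hash)→1200, (C,nl_idx)→2160, (E,nl)→3240 …(+1); best=640 via (C,hash)
  {AE}: card=1200; try (E,hash)→1360, (A,merge)→1680, (E,merge)→1720, (A,hash)→1840, (A,nl)→9680, (E,nl)→9720; best=1360 via (E,hash)
  {AB}: card=240; try (B,hash)→720, (B,nl_idx)→1080, (A,merge)→1280, (B,merge)→1360, (A,hash)→1760, (A,nl)→4840 …(+1); best=720 via (B,hash)
  {BD}: card=250; try (D,nl_idx)→610, (B,hash)→980, (B,nl_idx)→2000, (D,merge)→2570, (B,merge)→2780, (D,hash)→4080 …(+2); best=610 via (D,nl_idx)
  {ACE}: card=24000; try (C,hash)→3040, (A,hash)→3920, (C,merge)→16040, (A,merge)→20800, (C,nl_idx)→32560, (C,nl)→49360 …(+1); best=3040 via (C,hash)
  {ABE}: card=2400; try (E,hash)→2080, (B,hash)→3040, (E,merge)→3520, (B,nl_idx)→10960, (B,merge)→16040, (E,nl)→19920 …(+1); best=2080 via (E,hash)
  {ABD}: card=1500; try (A,hash)→2540, (A,merge)→3820, (D,nl_idx)→4140, (D,hash)→4960, (D,merge)→5130, (A,nl)→30610 …(+1); best=2540 via (A,hash)
  {ABCE}: card=48000; try (C,hash)→4960, (B,hash)→27520, (C,merge)→33560, (C,nl_idx)→64480, (C,nl)→98080, (B,nl_idx)→195040 …(+2); best=4960 via (C,hash)
  {ABDE}: card=15000; try (E,hash)→5160, (D,hash)→8480, (E,merge)→21180, (D,merge)→35530, (D,nl_idx)→36280, (E,nl)→122540 …(+1); best=5160 via (E,hash)
  {ABCDE}: card=300000; try (C,hash)→20640, (D,hash)→56960, (C,merge)→230440, (C,nl_idx)→395160, (C,nl)→605160, (D,nl_idx)→688960 …(+2); best=20640 via (C,hash)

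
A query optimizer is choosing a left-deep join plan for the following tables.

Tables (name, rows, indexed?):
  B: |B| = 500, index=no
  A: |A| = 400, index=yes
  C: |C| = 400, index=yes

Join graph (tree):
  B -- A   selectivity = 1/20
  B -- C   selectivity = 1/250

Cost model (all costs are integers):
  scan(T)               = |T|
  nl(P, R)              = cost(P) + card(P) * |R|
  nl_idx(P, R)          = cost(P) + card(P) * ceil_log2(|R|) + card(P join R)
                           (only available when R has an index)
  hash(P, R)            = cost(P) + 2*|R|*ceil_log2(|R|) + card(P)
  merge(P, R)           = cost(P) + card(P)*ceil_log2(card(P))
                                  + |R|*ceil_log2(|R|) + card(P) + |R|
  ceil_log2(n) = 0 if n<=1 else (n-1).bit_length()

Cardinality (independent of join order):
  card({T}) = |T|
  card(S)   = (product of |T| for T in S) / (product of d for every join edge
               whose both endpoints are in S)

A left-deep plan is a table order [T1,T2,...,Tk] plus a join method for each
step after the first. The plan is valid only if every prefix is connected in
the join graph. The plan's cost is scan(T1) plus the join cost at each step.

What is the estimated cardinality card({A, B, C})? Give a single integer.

16000

Tables in S: A(400), B(500), C(400)
Edges inside S: B-A(d=20), B-C(d=250)
numerator = 400 * 500 * 400 = 80000000
denominator = 20 * 250 = 5000
card(S) = 80000000 / 5000 = 16000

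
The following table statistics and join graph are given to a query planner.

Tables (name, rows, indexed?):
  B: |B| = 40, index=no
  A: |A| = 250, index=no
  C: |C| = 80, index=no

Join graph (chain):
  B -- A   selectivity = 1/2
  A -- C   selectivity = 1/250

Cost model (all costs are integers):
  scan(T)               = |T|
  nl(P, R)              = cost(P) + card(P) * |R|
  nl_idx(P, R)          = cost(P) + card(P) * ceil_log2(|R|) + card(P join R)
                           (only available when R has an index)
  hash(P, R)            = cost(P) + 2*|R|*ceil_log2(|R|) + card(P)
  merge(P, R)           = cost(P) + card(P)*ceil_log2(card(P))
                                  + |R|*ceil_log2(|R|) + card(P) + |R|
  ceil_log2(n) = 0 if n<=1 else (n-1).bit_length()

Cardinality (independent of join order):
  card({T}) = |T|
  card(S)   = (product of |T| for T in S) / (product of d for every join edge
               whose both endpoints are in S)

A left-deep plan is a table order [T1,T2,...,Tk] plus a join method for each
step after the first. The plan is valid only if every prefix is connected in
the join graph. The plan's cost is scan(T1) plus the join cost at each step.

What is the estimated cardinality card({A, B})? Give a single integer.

Tables in S: A(250), B(40)
Edges inside S: B-A(d=2)
numerator = 250 * 40 = 10000
denominator = 2 = 2
card(S) = 10000 / 2 = 5000

5000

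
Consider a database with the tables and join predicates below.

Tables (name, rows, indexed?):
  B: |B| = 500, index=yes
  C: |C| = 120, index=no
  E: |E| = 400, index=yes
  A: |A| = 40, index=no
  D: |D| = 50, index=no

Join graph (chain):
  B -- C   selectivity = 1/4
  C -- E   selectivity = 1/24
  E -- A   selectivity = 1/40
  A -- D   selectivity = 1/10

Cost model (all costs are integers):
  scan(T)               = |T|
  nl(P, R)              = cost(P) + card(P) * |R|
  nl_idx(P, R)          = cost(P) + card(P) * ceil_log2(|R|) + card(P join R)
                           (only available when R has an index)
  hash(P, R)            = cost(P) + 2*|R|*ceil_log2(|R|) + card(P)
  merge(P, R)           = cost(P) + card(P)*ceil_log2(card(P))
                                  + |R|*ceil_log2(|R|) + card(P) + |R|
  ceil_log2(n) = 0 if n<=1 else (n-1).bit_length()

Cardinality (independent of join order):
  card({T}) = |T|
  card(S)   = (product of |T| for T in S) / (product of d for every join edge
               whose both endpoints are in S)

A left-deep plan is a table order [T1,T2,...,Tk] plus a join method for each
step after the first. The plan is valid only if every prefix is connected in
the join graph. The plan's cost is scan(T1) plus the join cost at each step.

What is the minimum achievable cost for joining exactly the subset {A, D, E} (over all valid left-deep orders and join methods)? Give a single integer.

Selinger DP over subsets of {A,D,E}:
  {E}: scan cost=400, card=400
  {A}: scan cost=40, card=40
  {D}: scan cost=50, card=50
  {AE}: card=400; try (E,nl_idx)→800, (A,hash)→1280, (E,merge)→4320, (A,merge)→4680, (E,hash)→7280, (E,nl)→16040 …(+1); best=800 via (E,nl_idx)
  {AD}: card=200; try (A,hash)→580, (D,merge)→670, (D,hash)→680, (A,merge)→680, (D,nl)→2040, (A,nl)→2050; best=580 via (A,hash)
  {ADE}: card=2000; try (D,hash)→1800, (E,nl_idx)→4380, (D,merge)→5150, (E,merge)→6380, (E,hash)→7980, (D,nl)→20800 …(+1); best=1800 via (D,hash)

1800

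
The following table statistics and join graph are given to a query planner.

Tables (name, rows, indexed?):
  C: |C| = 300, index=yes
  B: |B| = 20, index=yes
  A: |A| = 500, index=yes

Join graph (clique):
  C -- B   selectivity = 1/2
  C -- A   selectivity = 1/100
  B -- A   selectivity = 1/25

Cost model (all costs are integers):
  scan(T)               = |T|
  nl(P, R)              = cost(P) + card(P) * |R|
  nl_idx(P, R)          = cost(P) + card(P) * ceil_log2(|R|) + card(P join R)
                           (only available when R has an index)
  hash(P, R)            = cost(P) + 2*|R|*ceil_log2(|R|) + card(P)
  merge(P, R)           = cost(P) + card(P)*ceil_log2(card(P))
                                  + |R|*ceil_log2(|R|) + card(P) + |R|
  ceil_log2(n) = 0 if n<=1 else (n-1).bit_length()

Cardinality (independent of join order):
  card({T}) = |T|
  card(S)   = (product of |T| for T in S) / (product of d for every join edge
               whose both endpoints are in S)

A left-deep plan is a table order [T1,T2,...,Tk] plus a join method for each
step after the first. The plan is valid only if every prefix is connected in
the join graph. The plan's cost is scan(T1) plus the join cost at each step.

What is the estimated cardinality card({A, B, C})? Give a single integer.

Tables in S: A(500), B(20), C(300)
Edges inside S: C-B(d=2), C-A(d=100), B-A(d=25)
numerator = 500 * 20 * 300 = 3000000
denominator = 2 * 100 * 25 = 5000
card(S) = 3000000 / 5000 = 600

600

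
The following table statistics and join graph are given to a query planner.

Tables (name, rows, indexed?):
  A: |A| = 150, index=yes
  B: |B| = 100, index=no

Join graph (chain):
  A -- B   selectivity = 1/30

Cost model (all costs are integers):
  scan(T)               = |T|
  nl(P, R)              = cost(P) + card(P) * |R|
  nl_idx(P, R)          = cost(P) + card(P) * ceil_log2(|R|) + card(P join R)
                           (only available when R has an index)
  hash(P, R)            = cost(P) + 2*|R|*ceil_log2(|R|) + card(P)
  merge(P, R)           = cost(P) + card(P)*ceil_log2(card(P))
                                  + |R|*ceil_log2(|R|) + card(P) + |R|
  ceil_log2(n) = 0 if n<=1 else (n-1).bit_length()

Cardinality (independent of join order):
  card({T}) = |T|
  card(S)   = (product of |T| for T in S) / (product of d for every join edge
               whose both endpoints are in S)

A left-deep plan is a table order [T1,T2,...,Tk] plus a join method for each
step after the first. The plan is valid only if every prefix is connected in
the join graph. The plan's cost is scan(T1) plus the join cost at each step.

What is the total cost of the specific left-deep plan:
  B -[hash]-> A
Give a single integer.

2600

step 1: scan B: cost=100, card=100
step 2: join A via hash
    card(P join A) = 100*150/(30) = 500
    cost = 100 + 2*150*8 + 100 = 2600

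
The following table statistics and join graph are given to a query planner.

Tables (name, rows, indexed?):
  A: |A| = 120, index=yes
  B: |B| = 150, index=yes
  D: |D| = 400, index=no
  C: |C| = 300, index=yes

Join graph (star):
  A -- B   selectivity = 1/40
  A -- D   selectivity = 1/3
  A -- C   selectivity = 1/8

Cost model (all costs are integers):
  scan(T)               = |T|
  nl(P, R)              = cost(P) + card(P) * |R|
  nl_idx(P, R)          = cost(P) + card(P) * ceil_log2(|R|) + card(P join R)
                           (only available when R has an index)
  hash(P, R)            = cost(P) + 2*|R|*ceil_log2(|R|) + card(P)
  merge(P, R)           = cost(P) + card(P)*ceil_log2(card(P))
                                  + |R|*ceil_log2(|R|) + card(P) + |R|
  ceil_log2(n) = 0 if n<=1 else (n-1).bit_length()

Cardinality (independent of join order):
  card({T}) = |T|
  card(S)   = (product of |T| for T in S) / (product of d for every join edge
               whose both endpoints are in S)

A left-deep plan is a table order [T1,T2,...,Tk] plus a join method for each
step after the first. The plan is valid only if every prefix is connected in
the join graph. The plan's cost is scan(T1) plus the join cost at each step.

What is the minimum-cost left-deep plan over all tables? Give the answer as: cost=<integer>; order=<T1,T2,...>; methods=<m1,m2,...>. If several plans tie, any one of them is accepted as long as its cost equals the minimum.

Selinger DP (subsets sized 1..n):
  {A}: scan cost=120, card=120
  {B}: scan cost=150, card=150
  {D}: scan cost=400, card=400
  {C}: scan cost=300, card=300
  {AB}: card=450; try (B,nl_idx)→1530, (A,nl_idx)→1650, (A,hash)→1980, (B,merge)→2430, (A,merge)→2460, (B,hash)→2640 …(+2); best=1530 via (B,nl_idx)
  {AD}: card=16000; try (A,hash)→2480, (D,merge)→5080, (A,merge)→5360, (D,hash)→7440, (A,nl_idx)→19200, (D,nl)→48120 …(+1); best=2480 via (A,hash)
  {AC}: card=4500; try (A,hash)→2280, (C,merge)→4080, (A,merge)→4260, (C,hash)→5640, (C,nl_idx)→5700, (A,nl_idx)→6900 …(+2); best=2280 via (A,hash)
  {ABD}: card=60000; try (D,hash)→9180, (D,merge)→10030, (B,hash)→20880, (D,nl)→181530, (B,nl_idx)→190480, (B,merge)→243830 …(+1); best=9180 via (D,hash)
  {ABC}: card=16875; try (C,hash)→7380, (C,merge)→9030, (B,hash)→9180, (C,nl_idx)→22455, (B,nl_idx)→55155, (B,merge)→66630 …(+2); best=7380 via (C,hash)
  {ACD}: card=600000; try (D,hash)→13980, (C,hash)→23880, (D,merge)→69280, (C,merge)→245480, (C,nl_idx)→746480, (D,nl)→1802280 …(+1); best=13980 via (D,hash)
  {ABCD}: card=2250000; try (D,hash)→31455, (C,hash)→74580, (D,merge)→281380, (B,hash)→616380, (C,merge)→1032180, (C,nl_idx)→2799180 …(+5); best=31455 via (D,hash)

cost=31455; order=A,B,C,D; methods=nl_idx,hash,hash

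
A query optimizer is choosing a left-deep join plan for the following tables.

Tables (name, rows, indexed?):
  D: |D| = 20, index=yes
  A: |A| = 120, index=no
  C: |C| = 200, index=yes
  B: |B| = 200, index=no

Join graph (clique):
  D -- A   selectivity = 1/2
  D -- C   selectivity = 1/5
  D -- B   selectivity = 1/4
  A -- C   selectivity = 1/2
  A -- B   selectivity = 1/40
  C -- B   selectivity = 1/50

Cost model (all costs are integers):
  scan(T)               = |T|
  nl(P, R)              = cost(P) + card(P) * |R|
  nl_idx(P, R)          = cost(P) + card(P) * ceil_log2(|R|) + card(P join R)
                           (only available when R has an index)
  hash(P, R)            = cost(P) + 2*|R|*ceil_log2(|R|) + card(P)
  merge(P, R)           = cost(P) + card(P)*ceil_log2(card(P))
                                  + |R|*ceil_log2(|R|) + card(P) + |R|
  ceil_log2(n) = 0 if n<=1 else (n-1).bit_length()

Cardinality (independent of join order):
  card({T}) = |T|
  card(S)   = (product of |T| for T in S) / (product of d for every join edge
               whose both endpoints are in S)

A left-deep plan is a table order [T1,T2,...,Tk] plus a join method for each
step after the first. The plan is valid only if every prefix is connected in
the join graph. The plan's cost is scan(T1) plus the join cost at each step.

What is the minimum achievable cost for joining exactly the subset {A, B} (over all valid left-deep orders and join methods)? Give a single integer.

Selinger DP over subsets of {A,B}:
  {A}: scan cost=120, card=120
  {B}: scan cost=200, card=200
  {AB}: card=600; try (A,hash)→2080, (B,merge)→2880, (A,merge)→2960, (B,hash)→3440, (B,nl)→24120, (A,nl)→24200; best=2080 via (A,hash)

2080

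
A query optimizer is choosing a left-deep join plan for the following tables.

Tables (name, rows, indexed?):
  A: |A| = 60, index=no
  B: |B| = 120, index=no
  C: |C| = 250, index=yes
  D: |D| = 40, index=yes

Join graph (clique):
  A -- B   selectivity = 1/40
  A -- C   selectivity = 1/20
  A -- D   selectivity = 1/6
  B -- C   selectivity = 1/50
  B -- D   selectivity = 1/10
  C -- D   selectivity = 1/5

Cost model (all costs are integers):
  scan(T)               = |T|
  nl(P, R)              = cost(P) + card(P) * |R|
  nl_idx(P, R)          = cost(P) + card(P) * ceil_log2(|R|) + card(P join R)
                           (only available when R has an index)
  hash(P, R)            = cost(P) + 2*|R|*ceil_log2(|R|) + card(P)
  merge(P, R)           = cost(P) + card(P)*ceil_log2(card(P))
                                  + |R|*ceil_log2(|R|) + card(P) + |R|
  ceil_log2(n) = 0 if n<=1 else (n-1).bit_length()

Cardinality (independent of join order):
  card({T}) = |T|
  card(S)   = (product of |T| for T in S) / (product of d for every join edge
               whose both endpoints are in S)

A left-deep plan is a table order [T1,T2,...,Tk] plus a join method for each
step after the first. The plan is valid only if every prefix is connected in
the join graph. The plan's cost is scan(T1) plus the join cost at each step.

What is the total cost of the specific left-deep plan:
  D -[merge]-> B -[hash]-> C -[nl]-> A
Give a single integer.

step 1: scan D: cost=40, card=40
step 2: join B via merge
    card(P join B) = 40*120/(10) = 480
    cost = 40 + 40*6 + 120*7 + 40 + 120 = 1280
step 3: join C via hash
    card(P join C) = 480*250/(50*5) = 480
    cost = 1280 + 2*250*8 + 480 = 5760
step 4: join A via nl
    card(P join A) = 480*60/(40*20*6) = 6
    cost = 5760 + 480*60 = 34560

34560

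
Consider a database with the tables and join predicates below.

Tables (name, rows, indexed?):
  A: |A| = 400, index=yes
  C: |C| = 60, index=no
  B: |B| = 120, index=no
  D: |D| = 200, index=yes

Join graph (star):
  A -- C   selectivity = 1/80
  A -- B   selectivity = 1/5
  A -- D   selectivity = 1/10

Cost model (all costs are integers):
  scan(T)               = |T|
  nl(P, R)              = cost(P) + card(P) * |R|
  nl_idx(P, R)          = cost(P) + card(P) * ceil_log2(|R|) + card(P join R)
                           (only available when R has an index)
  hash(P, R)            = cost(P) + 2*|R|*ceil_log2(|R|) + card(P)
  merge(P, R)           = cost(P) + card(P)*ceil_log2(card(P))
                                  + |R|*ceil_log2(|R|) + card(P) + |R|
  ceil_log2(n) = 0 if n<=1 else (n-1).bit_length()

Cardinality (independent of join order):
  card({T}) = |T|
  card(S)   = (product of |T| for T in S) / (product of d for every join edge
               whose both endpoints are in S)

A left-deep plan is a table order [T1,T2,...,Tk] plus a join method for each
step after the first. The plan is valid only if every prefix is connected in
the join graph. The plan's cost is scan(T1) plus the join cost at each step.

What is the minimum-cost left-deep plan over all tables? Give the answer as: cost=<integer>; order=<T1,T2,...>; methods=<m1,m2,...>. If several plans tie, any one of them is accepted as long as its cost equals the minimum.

cost=12080; order=C,A,D,B; methods=nl_idx,hash,hash

Selinger DP (subsets sized 1..n):
  {A}: scan cost=400, card=400
  {C}: scan cost=60, card=60
  {B}: scan cost=120, card=120
  {D}: scan cost=200, card=200
  {AC}: card=300; try (A,nl_idx)→900, (C,hash)→1520, (A,merge)→4480, (C,merge)→4820, (A,hash)→7320, (A,nl)→24060 …(+1); best=900 via (A,nl_idx)
  {AB}: card=9600; try (B,hash)→2480, (A,merge)→5080, (B,merge)→5360, (A,hash)→7440, (A,nl_idx)→10800, (A,nl)→48120 …(+1); best=2480 via (B,hash)
  {AD}: card=8000; try (D,hash)→4000, (A,merge)→6000, (D,merge)→6200, (A,hash)→7600, (A,nl_idx)→10000, (D,nl_idx)→11600 …(+2); best=4000 via (D,hash)
  {ABC}: card=7200; try (B,hash)→2880, (B,merge)→4860, (C,hash)→12800, (B,nl)→36900, (C,merge)→146900, (C,nl)→578480; best=2880 via (B,hash)
  {ACD}: card=6000; try (D,hash)→4400, (D,merge)→5700, (D,nl_idx)→9300, (C,hash)→12720, (D,nl)→60900, (C,merge)→116420 …(+1); best=4400 via (D,hash)
  {ABD}: card=192000; try (B,hash)→13680, (D,hash)→15280, (B,merge)→116960, (D,merge)→148280, (D,nl_idx)→271280, (B,nl)→964000 …(+1); best=13680 via (B,hash)
  {ABCD}: card=144000; try (B,hash)→12080, (D,hash)→13280, (B,merge)→89360, (D,merge)→105480, (D,nl_idx)→204480, (C,hash)→206400 …(+4); best=12080 via (B,hash)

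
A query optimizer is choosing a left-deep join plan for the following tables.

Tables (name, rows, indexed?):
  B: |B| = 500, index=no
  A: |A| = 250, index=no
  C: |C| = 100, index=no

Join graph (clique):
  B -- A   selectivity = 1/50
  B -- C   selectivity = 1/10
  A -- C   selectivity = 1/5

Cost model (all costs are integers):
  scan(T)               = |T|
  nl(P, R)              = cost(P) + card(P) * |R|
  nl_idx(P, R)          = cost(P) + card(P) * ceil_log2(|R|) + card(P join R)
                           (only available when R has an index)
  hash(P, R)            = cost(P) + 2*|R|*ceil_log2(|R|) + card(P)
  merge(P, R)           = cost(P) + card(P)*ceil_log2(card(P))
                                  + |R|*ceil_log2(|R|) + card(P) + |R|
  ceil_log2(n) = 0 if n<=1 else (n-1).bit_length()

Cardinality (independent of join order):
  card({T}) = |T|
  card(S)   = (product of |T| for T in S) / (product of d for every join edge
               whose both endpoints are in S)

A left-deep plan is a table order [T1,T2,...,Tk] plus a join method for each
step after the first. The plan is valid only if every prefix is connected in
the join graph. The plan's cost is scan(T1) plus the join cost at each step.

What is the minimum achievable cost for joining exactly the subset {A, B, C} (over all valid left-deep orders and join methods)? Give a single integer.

Selinger DP over subsets of {A,B,C}:
  {B}: scan cost=500, card=500
  {A}: scan cost=250, card=250
  {C}: scan cost=100, card=100
  {AB}: card=2500; try (A,hash)→5000, (B,merge)→7500, (A,merge)→7750, (B,hash)→9500, (B,nl)→125250, (A,nl)→125500; best=5000 via (A,hash)
  {BC}: card=5000; try (C,hash)→2400, (B,merge)→5900, (C,merge)→6300, (B,hash)→9200, (B,nl)→50100, (C,nl)→50500; best=2400 via (C,hash)
  {AC}: card=5000; try (C,hash)→1900, (A,merge)→3150, (C,merge)→3300, (A,hash)→4200, (A,nl)→25100, (C,nl)→25250; best=1900 via (C,hash)
  {ABC}: card=5000; try (C,hash)→8900, (A,hash)→11400, (B,hash)→15900, (C,merge)→38300, (A,merge)→74650, (B,merge)→76900 …(+3); best=8900 via (C,hash)

8900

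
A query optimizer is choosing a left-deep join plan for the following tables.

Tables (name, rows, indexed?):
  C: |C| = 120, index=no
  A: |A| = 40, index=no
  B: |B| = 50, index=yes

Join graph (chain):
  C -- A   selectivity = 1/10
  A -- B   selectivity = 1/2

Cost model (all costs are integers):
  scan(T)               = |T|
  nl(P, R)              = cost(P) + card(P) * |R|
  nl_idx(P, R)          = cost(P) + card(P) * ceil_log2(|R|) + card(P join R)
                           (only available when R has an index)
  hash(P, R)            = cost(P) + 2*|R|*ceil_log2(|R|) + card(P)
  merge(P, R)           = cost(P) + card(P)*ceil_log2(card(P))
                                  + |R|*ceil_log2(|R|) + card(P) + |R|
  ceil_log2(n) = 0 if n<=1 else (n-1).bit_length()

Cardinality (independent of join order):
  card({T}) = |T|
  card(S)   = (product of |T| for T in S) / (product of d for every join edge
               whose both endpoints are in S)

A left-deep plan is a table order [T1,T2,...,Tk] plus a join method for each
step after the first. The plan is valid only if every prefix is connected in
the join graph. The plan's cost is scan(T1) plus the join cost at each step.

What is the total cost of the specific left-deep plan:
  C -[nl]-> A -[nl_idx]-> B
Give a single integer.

step 1: scan C: cost=120, card=120
step 2: join A via nl
    card(P join A) = 120*40/(10) = 480
    cost = 120 + 120*40 = 4920
step 3: join B via nl_idx
    card(P join B) = 480*50/(2) = 12000
    cost = 4920 + 480*6 + 12000 = 19800

19800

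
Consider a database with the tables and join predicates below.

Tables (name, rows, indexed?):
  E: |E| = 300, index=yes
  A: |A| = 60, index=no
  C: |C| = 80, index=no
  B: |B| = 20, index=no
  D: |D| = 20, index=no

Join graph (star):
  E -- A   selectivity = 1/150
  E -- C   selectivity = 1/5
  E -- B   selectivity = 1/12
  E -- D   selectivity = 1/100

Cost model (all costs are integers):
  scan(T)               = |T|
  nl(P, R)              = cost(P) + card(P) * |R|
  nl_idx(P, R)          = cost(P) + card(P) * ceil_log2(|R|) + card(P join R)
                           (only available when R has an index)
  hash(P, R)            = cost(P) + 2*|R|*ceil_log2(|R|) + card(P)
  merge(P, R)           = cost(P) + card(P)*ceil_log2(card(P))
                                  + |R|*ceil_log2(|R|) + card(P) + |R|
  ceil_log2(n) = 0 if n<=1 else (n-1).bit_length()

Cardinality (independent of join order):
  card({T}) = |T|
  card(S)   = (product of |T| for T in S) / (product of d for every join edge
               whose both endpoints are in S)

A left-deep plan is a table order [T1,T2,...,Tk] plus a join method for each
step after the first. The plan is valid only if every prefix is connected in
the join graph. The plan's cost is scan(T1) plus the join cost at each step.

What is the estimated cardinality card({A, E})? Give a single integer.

Tables in S: A(60), E(300)
Edges inside S: E-A(d=150)
numerator = 60 * 300 = 18000
denominator = 150 = 150
card(S) = 18000 / 150 = 120

120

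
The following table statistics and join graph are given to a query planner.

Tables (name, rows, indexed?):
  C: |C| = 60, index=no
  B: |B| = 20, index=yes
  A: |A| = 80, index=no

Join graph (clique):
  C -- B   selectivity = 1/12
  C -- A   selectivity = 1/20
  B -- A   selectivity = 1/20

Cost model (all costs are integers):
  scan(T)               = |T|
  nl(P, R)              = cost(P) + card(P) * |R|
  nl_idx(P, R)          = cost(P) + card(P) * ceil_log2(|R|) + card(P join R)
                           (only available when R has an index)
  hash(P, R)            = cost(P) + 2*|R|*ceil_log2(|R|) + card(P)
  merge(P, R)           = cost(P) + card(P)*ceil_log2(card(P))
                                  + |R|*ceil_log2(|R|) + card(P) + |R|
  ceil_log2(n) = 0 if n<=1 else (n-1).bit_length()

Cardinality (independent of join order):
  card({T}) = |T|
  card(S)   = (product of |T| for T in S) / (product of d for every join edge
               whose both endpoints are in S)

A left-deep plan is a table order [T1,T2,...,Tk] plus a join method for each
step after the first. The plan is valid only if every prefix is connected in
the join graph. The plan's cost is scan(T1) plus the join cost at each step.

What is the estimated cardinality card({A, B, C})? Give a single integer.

Tables in S: A(80), B(20), C(60)
Edges inside S: C-B(d=12), C-A(d=20), B-A(d=20)
numerator = 80 * 20 * 60 = 96000
denominator = 12 * 20 * 20 = 4800
card(S) = 96000 / 4800 = 20

20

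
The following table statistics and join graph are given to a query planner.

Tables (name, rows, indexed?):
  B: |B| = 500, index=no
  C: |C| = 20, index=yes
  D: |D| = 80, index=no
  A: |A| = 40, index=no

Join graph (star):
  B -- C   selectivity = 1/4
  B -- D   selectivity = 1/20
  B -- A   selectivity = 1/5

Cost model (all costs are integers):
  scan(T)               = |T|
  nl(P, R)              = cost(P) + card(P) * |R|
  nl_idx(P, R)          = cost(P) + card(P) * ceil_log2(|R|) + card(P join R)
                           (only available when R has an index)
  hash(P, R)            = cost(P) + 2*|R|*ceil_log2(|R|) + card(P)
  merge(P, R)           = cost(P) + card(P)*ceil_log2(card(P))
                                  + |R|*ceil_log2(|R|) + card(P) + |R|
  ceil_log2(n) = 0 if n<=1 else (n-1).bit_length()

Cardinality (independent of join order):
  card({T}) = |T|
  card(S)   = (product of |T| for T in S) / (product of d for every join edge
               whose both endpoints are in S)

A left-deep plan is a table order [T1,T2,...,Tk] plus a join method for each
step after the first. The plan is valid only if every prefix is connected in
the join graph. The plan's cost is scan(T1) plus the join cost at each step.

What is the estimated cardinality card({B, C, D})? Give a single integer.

Tables in S: B(500), C(20), D(80)
Edges inside S: B-C(d=4), B-D(d=20)
numerator = 500 * 20 * 80 = 800000
denominator = 4 * 20 = 80
card(S) = 800000 / 80 = 10000

10000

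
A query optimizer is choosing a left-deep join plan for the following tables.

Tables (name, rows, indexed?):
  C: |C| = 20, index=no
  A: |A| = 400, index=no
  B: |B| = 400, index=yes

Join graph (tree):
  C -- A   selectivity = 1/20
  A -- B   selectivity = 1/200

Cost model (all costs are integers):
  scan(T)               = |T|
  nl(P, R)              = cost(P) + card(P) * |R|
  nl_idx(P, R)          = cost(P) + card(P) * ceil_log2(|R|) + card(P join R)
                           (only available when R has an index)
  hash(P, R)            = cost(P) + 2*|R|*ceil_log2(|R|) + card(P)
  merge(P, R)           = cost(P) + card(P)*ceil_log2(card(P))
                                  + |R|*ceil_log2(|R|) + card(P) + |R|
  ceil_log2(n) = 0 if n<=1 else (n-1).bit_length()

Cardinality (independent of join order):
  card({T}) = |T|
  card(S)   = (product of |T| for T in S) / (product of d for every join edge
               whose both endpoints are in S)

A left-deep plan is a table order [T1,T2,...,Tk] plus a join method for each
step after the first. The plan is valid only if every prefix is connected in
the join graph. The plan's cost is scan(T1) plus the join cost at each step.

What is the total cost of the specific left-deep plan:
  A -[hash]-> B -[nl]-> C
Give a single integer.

step 1: scan A: cost=400, card=400
step 2: join B via hash
    card(P join B) = 400*400/(200) = 800
    cost = 400 + 2*400*9 + 400 = 8000
step 3: join C via nl
    card(P join C) = 800*20/(20) = 800
    cost = 8000 + 800*20 = 24000

24000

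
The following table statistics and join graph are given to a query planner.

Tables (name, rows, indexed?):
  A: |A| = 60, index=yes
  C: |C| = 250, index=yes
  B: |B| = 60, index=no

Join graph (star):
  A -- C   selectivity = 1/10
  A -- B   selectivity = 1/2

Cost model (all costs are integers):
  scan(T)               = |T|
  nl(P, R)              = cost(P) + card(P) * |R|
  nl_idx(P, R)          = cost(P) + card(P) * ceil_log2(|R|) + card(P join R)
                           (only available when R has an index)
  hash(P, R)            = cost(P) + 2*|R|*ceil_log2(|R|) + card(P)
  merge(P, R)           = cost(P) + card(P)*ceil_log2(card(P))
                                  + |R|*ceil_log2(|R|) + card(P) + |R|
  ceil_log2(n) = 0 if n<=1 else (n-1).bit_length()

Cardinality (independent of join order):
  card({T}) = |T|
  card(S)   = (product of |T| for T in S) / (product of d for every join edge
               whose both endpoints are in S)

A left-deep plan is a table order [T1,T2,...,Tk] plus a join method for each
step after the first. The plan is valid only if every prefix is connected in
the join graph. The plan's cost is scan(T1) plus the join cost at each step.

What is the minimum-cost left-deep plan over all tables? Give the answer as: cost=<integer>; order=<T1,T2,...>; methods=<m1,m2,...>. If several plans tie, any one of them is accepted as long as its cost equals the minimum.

cost=3440; order=C,A,B; methods=hash,hash

Selinger DP (subsets sized 1..n):
  {A}: scan cost=60, card=60
  {C}: scan cost=250, card=250
  {B}: scan cost=60, card=60
  {AC}: card=1500; try (A,hash)→1220, (C,nl_idx)→2040, (C,merge)→2730, (A,merge)→2920, (A,nl_idx)→3250, (C,hash)→4120 …(+2); best=1220 via (A,hash)
  {AB}: card=1800; try (B,hash)→840, (A,hash)→840, (B,merge)→900, (A,merge)→900, (A,nl_idx)→2220, (B,nl)→3660 …(+1); best=840 via (B,hash)
  {ABC}: card=45000; try (B,hash)→3440, (C,hash)→6640, (B,merge)→19640, (C,merge)→24690, (C,nl_idx)→60240, (B,nl)→91220 …(+1); best=3440 via (B,hash)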